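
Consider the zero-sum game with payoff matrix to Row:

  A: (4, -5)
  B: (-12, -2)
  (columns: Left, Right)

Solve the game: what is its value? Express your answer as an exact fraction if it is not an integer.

Row minima: A → -5, B → -12; maximin = -5.
Column maxima: Left → 4, Right → -2; minimax = -2.
-5 ≠ -2, so there is no saddle point; optimal play is mixed.
Let Row play A with probability p. Expected payoff against Left: 4p + (-12)(1−p) = 16p − 12; against Right: (-5)p + (-2)(1−p) = −3p − 2.
Setting these equal: 16p − 12 = −3p − 2 ⇒ 19p = 10 ⇒ p = 10/19, and the value is (16)·(10/19) − 12 = -68/19.
For Column: with q = P(Left), equating A's and B's payoffs gives 9q − 5 = −10q − 2 ⇒ q = 3/19.

-68/19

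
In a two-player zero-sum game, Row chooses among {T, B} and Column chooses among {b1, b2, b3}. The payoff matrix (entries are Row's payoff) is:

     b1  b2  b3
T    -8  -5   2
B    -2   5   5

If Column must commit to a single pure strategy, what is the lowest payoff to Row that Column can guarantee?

Column maxima: b1 → -2, b2 → 5, b3 → 5.
The smallest of these is -2.

-2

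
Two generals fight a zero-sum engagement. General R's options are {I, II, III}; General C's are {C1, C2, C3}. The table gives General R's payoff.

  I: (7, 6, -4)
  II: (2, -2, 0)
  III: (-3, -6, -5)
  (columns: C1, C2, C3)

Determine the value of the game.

-2/3

Row minima: I → -4, II → -2, III → -6; maximin = -2.
Column maxima: C1 → 7, C2 → 6, C3 → 0; minimax = 0.
-2 ≠ 0, so there is no saddle point; optimal play is mixed.
III is strictly dominated by I, so General R never plays it.
C1 is strictly dominated by C2 (it gives General R strictly more in every row), so General C never plays it.
On the remaining 2×2 (I, II vs C2, C3):
Let General R play I with probability p. Expected payoff against C2: 6p + (-2)(1−p) = 8p − 2; against C3: (-4)p + 0(1−p) = −4p.
Setting these equal: 8p − 2 = −4p ⇒ 12p = 2 ⇒ p = 1/6, and the value is (8)·(1/6) − 2 = -2/3.
For General C: with q = P(C2), equating I's and II's payoffs gives 10q − 4 = −2q ⇒ q = 1/3.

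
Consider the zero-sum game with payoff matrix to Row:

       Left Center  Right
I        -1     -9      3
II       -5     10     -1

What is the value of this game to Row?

Row minima: I → -9, II → -5; maximin = -5.
Column maxima: Left → -1, Center → 10, Right → 3; minimax = -1.
-5 ≠ -1, so there is no saddle point; optimal play is mixed.
Right is strictly dominated by Left (it gives Row strictly more in every row), so Column never plays it.
On the remaining 2×2 (I, II vs Left, Center):
Let Row play I with probability p. Expected payoff against Left: (-1)p + (-5)(1−p) = 4p − 5; against Center: (-9)p + 10(1−p) = −19p + 10.
Setting these equal: 4p − 5 = −19p + 10 ⇒ 23p = 15 ⇒ p = 15/23, and the value is (4)·(15/23) − 5 = -55/23.
For Column: with q = P(Left), equating I's and II's payoffs gives 8q − 9 = −15q + 10 ⇒ q = 19/23.

-55/23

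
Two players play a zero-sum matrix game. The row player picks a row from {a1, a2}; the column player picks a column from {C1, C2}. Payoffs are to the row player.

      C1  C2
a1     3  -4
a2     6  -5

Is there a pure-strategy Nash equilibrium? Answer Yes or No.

Yes

Row minima: a1 → -4, a2 → -5; maximin = -4.
Column maxima: C1 → 6, C2 → -4; minimax = -4.
maximin = minimax = -4, so a saddle point exists.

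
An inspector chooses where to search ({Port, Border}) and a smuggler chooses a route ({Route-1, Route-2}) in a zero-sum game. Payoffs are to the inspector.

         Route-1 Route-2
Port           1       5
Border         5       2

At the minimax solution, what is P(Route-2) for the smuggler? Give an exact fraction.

Row minima: Port → 1, Border → 2; maximin = 2.
Column maxima: Route-1 → 5, Route-2 → 5; minimax = 5.
2 ≠ 5, so there is no saddle point; optimal play is mixed.
Let the inspector play Port with probability p. Expected payoff against Route-1: 1p + 5(1−p) = −4p + 5; against Route-2: 5p + 2(1−p) = 3p + 2.
Setting these equal: −4p + 5 = 3p + 2 ⇒ −7p = -3 ⇒ p = 3/7, and the value is (-4)·(3/7) + 5 = 23/7.
For the smuggler: with q = P(Route-1), equating Port's and Border's payoffs gives −4q + 5 = 3q + 2 ⇒ q = 3/7.

4/7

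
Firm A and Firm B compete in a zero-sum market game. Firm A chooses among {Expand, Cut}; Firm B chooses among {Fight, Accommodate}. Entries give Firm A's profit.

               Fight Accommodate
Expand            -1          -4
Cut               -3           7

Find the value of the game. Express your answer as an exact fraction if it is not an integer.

-19/13

Row minima: Expand → -4, Cut → -3; maximin = -3.
Column maxima: Fight → -1, Accommodate → 7; minimax = -1.
-3 ≠ -1, so there is no saddle point; optimal play is mixed.
Let Firm A play Expand with probability p. Expected payoff against Fight: (-1)p + (-3)(1−p) = 2p − 3; against Accommodate: (-4)p + 7(1−p) = −11p + 7.
Setting these equal: 2p − 3 = −11p + 7 ⇒ 13p = 10 ⇒ p = 10/13, and the value is (2)·(10/13) − 3 = -19/13.
For Firm B: with q = P(Fight), equating Expand's and Cut's payoffs gives 3q − 4 = −10q + 7 ⇒ q = 11/13.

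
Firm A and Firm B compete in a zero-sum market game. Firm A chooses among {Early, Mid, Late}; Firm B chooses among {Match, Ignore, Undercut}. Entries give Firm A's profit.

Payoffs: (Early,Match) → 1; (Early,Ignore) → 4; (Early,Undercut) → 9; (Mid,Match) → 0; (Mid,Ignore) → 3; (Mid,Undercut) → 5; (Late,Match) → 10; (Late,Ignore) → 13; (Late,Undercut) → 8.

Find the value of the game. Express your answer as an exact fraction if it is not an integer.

Row minima: Early → 1, Mid → 0, Late → 8; maximin = 8.
Column maxima: Match → 10, Ignore → 13, Undercut → 9; minimax = 9.
8 ≠ 9, so there is no saddle point; optimal play is mixed.
Mid is strictly dominated by Early, so Firm A never plays it.
Ignore is strictly dominated by Match (it gives Firm A strictly more in every row), so Firm B never plays it.
On the remaining 2×2 (Early, Late vs Match, Undercut):
Let Firm A play Early with probability p. Expected payoff against Match: 1p + 10(1−p) = −9p + 10; against Undercut: 9p + 8(1−p) = p + 8.
Setting these equal: −9p + 10 = p + 8 ⇒ −10p = -2 ⇒ p = 1/5, and the value is (-9)·(1/5) + 10 = 41/5.
For Firm B: with q = P(Match), equating Early's and Late's payoffs gives −8q + 9 = 2q + 8 ⇒ q = 1/10.

41/5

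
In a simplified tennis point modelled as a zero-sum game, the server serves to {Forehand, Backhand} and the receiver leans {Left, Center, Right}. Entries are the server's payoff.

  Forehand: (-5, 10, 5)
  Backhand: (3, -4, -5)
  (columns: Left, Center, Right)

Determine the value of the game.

-5/9

Row minima: Forehand → -5, Backhand → -5; maximin = -5.
Column maxima: Left → 3, Center → 10, Right → 5; minimax = 3.
-5 ≠ 3, so there is no saddle point; optimal play is mixed.
Center is strictly dominated by Right (it gives the server strictly more in every row), so the receiver never plays it.
On the remaining 2×2 (Forehand, Backhand vs Left, Right):
Let the server play Forehand with probability p. Expected payoff against Left: (-5)p + 3(1−p) = −8p + 3; against Right: 5p + (-5)(1−p) = 10p − 5.
Setting these equal: −8p + 3 = 10p − 5 ⇒ −18p = -8 ⇒ p = 4/9, and the value is (-8)·(4/9) + 3 = -5/9.
For the receiver: with q = P(Left), equating Forehand's and Backhand's payoffs gives −10q + 5 = 8q − 5 ⇒ q = 5/9.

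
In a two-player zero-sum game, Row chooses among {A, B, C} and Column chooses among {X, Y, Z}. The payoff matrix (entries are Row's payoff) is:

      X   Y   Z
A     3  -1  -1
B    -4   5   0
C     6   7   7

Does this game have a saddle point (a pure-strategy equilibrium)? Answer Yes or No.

Yes

Row minima: A → -1, B → -4, C → 6; maximin = 6.
Column maxima: X → 6, Y → 7, Z → 7; minimax = 6.
maximin = minimax = 6, so a saddle point exists.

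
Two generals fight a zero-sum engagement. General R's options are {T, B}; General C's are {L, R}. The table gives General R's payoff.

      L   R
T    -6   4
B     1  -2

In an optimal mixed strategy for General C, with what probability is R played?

7/13

Row minima: T → -6, B → -2; maximin = -2.
Column maxima: L → 1, R → 4; minimax = 1.
-2 ≠ 1, so there is no saddle point; optimal play is mixed.
Let General R play T with probability p. Expected payoff against L: (-6)p + 1(1−p) = −7p + 1; against R: 4p + (-2)(1−p) = 6p − 2.
Setting these equal: −7p + 1 = 6p − 2 ⇒ −13p = -3 ⇒ p = 3/13, and the value is (-7)·(3/13) + 1 = -8/13.
For General C: with q = P(L), equating T's and B's payoffs gives −10q + 4 = 3q − 2 ⇒ q = 6/13.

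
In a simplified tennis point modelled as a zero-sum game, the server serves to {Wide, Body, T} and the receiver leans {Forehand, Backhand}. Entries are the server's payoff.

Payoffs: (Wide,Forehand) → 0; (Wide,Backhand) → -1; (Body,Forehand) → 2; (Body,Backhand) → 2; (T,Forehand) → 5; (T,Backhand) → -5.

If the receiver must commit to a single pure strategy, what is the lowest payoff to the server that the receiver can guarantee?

Column maxima: Forehand → 5, Backhand → 2.
The smallest of these is 2.

2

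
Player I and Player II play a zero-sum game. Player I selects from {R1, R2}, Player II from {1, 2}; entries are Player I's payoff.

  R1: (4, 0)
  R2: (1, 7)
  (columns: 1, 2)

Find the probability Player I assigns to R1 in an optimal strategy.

Row minima: R1 → 0, R2 → 1; maximin = 1.
Column maxima: 1 → 4, 2 → 7; minimax = 4.
1 ≠ 4, so there is no saddle point; optimal play is mixed.
Let Player I play R1 with probability p. Expected payoff against 1: 4p + 1(1−p) = 3p + 1; against 2: 0p + 7(1−p) = −7p + 7.
Setting these equal: 3p + 1 = −7p + 7 ⇒ 10p = 6 ⇒ p = 3/5, and the value is (3)·(3/5) + 1 = 14/5.
For Player II: with q = P(1), equating R1's and R2's payoffs gives 4q = −6q + 7 ⇒ q = 7/10.

3/5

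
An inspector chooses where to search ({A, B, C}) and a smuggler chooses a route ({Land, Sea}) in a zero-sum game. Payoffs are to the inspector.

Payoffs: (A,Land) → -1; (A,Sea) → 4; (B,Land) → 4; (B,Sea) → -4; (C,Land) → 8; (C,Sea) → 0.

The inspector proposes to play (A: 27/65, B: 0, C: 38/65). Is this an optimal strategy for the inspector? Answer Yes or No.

No

Against Land this mix gives (27/65)·(-1) + (38/65)·8 = 277/65.
Against Sea this mix gives (27/65)·4 + (38/65)·0 = 108/65.
The smuggler will play Sea, holding the inspector to 108/65. Shifting weight toward the row that does better against Sea would raise this floor (the equalizing mix achieves 32/13 against both Sea and Land), so the proposed strategy is not optimal.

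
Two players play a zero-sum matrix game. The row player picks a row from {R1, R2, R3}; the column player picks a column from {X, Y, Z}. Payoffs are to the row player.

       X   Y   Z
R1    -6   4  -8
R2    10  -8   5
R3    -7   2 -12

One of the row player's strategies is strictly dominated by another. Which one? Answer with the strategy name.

R1 gives a strictly higher payoff than R3 against every column: -6 > -7, 4 > 2, -8 > -12.
So R3 is strictly dominated and the row player never plays it.

R3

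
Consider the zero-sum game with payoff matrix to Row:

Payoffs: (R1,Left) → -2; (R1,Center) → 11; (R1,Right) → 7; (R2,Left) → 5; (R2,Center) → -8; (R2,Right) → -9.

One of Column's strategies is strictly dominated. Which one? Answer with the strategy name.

Center

Right holds Row's payoff strictly below Center in every row: 7 < 11, -9 < -8.
So Center is strictly dominated for Column.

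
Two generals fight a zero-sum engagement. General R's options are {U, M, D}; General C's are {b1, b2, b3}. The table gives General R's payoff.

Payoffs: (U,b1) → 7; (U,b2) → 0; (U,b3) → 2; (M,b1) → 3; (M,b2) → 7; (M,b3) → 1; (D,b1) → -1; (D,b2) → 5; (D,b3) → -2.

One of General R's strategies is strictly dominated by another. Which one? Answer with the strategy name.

M gives a strictly higher payoff than D against every column: 3 > -1, 7 > 5, 1 > -2.
So D is strictly dominated and General R never plays it.

D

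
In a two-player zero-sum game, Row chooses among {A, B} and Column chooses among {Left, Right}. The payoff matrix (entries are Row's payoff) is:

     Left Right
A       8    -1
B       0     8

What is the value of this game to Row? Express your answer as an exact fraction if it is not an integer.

Row minima: A → -1, B → 0; maximin = 0.
Column maxima: Left → 8, Right → 8; minimax = 8.
0 ≠ 8, so there is no saddle point; optimal play is mixed.
Let Row play A with probability p. Expected payoff against Left: 8p + 0(1−p) = 8p; against Right: (-1)p + 8(1−p) = −9p + 8.
Setting these equal: 8p = −9p + 8 ⇒ 17p = 8 ⇒ p = 8/17, and the value is (8)·(8/17) = 64/17.
For Column: with q = P(Left), equating A's and B's payoffs gives 9q − 1 = −8q + 8 ⇒ q = 9/17.

64/17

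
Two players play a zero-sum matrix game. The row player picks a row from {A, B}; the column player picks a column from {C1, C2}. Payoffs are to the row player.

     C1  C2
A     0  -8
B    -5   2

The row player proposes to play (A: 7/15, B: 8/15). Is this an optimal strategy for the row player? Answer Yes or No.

Against C1 this mix gives (7/15)·0 + (8/15)·(-5) = -8/3.
Against C2 this mix gives (7/15)·(-8) + (8/15)·2 = -8/3.
All of the column player's active replies (C1, C2) yield -8/3, and no column does worse for the row player. The mix makes the column player indifferent and guarantees -8/3, so it is optimal.

Yes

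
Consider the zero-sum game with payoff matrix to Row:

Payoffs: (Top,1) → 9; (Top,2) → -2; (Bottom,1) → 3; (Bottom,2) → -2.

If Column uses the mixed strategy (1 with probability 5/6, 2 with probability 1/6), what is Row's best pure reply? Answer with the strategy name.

Expected payoff of Top: (5/6)·9 + (1/6)·(-2) = 43/6.
Expected payoff of Bottom: (5/6)·3 + (1/6)·(-2) = 13/6.
The largest is 43/6, so Row's best response is Top.

Top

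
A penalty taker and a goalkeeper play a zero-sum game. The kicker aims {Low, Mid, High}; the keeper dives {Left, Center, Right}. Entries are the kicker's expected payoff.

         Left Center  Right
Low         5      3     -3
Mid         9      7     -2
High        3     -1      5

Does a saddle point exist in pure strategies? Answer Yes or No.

No

Row minima: Low → -3, Mid → -2, High → -1; maximin = -1.
Column maxima: Left → 9, Center → 7, Right → 5; minimax = 5.
-1 ≠ 5, so no pure-strategy equilibrium exists.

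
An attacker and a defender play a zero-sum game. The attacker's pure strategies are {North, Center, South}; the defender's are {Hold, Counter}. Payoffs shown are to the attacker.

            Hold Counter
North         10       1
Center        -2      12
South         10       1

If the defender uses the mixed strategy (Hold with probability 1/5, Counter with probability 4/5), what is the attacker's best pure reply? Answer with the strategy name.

Expected payoff of North: (1/5)·10 + (4/5)·1 = 14/5.
Expected payoff of Center: (1/5)·(-2) + (4/5)·12 = 46/5.
Expected payoff of South: (1/5)·10 + (4/5)·1 = 14/5.
The largest is 46/5, so the attacker's best response is Center.

Center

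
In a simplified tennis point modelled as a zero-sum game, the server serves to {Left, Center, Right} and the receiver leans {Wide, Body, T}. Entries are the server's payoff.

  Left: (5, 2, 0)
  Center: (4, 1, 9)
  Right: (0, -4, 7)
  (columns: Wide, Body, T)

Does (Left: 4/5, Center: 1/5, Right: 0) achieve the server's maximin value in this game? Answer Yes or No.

Against Wide this mix gives (4/5)·5 + (1/5)·4 = 24/5.
Against Body this mix gives (4/5)·2 + (1/5)·1 = 9/5.
Against T this mix gives (4/5)·0 + (1/5)·9 = 9/5.
All of the receiver's active replies (Body, T) yield 9/5, and no column does worse for the server. The mix makes the receiver indifferent and guarantees 9/5, so it is optimal.

Yes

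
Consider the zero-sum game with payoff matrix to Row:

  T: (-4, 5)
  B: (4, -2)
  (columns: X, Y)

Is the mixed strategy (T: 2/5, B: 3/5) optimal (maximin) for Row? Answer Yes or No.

Yes

Against X this mix gives (2/5)·(-4) + (3/5)·4 = 4/5.
Against Y this mix gives (2/5)·5 + (3/5)·(-2) = 4/5.
All of Column's active replies (X, Y) yield 4/5, and no column does worse for Row. The mix makes Column indifferent and guarantees 4/5, so it is optimal.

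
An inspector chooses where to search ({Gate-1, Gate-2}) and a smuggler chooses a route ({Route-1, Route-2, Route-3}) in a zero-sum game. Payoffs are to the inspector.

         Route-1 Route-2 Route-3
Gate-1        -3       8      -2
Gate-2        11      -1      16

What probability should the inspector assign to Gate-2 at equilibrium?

11/23

Row minima: Gate-1 → -3, Gate-2 → -1; maximin = -1.
Column maxima: Route-1 → 11, Route-2 → 8, Route-3 → 16; minimax = 8.
-1 ≠ 8, so there is no saddle point; optimal play is mixed.
Route-3 is strictly dominated by Route-1 (it gives the inspector strictly more in every row), so the smuggler never plays it.
On the remaining 2×2 (Gate-1, Gate-2 vs Route-1, Route-2):
Let the inspector play Gate-1 with probability p. Expected payoff against Route-1: (-3)p + 11(1−p) = −14p + 11; against Route-2: 8p + (-1)(1−p) = 9p − 1.
Setting these equal: −14p + 11 = 9p − 1 ⇒ −23p = -12 ⇒ p = 12/23, and the value is (-14)·(12/23) + 11 = 85/23.
For the smuggler: with q = P(Route-1), equating Gate-1's and Gate-2's payoffs gives −11q + 8 = 12q − 1 ⇒ q = 9/23.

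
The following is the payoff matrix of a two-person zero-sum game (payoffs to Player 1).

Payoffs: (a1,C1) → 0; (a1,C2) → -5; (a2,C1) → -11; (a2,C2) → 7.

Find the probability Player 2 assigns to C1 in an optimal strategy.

12/23

Row minima: a1 → -5, a2 → -11; maximin = -5.
Column maxima: C1 → 0, C2 → 7; minimax = 0.
-5 ≠ 0, so there is no saddle point; optimal play is mixed.
Let Player 1 play a1 with probability p. Expected payoff against C1: 0p + (-11)(1−p) = 11p − 11; against C2: (-5)p + 7(1−p) = −12p + 7.
Setting these equal: 11p − 11 = −12p + 7 ⇒ 23p = 18 ⇒ p = 18/23, and the value is (11)·(18/23) − 11 = -55/23.
For Player 2: with q = P(C1), equating a1's and a2's payoffs gives 5q − 5 = −18q + 7 ⇒ q = 12/23.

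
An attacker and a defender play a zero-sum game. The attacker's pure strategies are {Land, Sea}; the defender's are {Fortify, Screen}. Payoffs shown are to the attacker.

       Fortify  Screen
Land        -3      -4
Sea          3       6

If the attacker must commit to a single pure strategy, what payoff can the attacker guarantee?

3

Row minima: Land → -4, Sea → 3.
The best of these is 3.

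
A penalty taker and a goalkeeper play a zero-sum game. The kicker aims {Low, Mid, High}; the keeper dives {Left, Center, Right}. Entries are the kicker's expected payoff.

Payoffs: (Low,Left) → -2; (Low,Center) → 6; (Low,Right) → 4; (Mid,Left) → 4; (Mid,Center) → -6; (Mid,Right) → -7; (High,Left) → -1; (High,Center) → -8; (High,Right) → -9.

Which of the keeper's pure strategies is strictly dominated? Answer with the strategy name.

Right holds the kicker's payoff strictly below Center in every row: 4 < 6, -7 < -6, -9 < -8.
So Center is strictly dominated for the keeper.

Center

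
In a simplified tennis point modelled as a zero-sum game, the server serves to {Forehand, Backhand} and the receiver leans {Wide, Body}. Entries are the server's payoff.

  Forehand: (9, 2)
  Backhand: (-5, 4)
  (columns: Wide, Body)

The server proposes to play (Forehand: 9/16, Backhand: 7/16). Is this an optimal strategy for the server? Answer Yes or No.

Against Wide this mix gives (9/16)·9 + (7/16)·(-5) = 23/8.
Against Body this mix gives (9/16)·2 + (7/16)·4 = 23/8.
All of the receiver's active replies (Wide, Body) yield 23/8, and no column does worse for the server. The mix makes the receiver indifferent and guarantees 23/8, so it is optimal.

Yes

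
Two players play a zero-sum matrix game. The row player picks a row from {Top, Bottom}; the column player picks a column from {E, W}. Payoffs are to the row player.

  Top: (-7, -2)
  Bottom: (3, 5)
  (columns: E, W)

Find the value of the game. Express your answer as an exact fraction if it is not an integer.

3

Row minima: Top → -7, Bottom → 3; maximin = 3.
Column maxima: E → 3, W → 5; minimax = 3.
Since maximin = minimax = 3, there is a saddle point and the value is 3.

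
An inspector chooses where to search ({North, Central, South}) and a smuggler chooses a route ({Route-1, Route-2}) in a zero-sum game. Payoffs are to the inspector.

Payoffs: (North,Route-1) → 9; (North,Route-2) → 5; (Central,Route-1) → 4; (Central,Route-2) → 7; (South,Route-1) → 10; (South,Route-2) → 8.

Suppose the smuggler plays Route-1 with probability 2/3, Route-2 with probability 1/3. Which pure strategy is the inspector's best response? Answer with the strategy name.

Expected payoff of North: (2/3)·9 + (1/3)·5 = 23/3.
Expected payoff of Central: (2/3)·4 + (1/3)·7 = 5.
Expected payoff of South: (2/3)·10 + (1/3)·8 = 28/3.
The largest is 28/3, so the inspector's best response is South.

South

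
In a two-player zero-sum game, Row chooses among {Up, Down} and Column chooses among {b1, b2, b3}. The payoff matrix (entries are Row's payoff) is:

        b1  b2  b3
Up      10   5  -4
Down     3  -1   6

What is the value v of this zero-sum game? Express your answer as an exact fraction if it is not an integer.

Row minima: Up → -4, Down → -1; maximin = -1.
Column maxima: b1 → 10, b2 → 5, b3 → 6; minimax = 5.
-1 ≠ 5, so there is no saddle point; optimal play is mixed.
b1 is strictly dominated by b2 (it gives Row strictly more in every row), so Column never plays it.
On the remaining 2×2 (Up, Down vs b2, b3):
Let Row play Up with probability p. Expected payoff against b2: 5p + (-1)(1−p) = 6p − 1; against b3: (-4)p + 6(1−p) = −10p + 6.
Setting these equal: 6p − 1 = −10p + 6 ⇒ 16p = 7 ⇒ p = 7/16, and the value is (6)·(7/16) − 1 = 13/8.
For Column: with q = P(b2), equating Up's and Down's payoffs gives 9q − 4 = −7q + 6 ⇒ q = 5/8.

13/8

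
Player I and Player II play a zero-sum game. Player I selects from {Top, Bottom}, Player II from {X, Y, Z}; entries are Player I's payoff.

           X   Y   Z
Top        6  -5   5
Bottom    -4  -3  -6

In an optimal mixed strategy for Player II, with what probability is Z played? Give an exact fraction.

Row minima: Top → -5, Bottom → -6; maximin = -5.
Column maxima: X → 6, Y → -3, Z → 5; minimax = -3.
-5 ≠ -3, so there is no saddle point; optimal play is mixed.
X is strictly dominated by Z (it gives Player I strictly more in every row), so Player II never plays it.
On the remaining 2×2 (Top, Bottom vs Y, Z):
Let Player I play Top with probability p. Expected payoff against Y: (-5)p + (-3)(1−p) = −2p − 3; against Z: 5p + (-6)(1−p) = 11p − 6.
Setting these equal: −2p − 3 = 11p − 6 ⇒ −13p = -3 ⇒ p = 3/13, and the value is (-2)·(3/13) − 3 = -45/13.
For Player II: with q = P(Y), equating Top's and Bottom's payoffs gives −10q + 5 = 3q − 6 ⇒ q = 11/13.

2/13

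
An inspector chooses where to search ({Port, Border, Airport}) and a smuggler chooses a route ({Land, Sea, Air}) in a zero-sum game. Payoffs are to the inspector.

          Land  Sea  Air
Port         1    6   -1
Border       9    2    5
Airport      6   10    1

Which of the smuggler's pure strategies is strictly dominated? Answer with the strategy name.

Air holds the inspector's payoff strictly below Land in every row: -1 < 1, 5 < 9, 1 < 6.
So Land is strictly dominated for the smuggler.

Land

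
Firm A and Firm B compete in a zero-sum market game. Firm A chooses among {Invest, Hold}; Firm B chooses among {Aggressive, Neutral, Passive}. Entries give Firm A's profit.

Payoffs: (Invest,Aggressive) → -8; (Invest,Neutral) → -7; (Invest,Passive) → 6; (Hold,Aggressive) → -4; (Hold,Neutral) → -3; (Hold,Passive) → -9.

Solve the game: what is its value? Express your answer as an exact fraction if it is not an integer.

-96/19

Row minima: Invest → -8, Hold → -9; maximin = -8.
Column maxima: Aggressive → -4, Neutral → -3, Passive → 6; minimax = -4.
-8 ≠ -4, so there is no saddle point; optimal play is mixed.
Neutral is strictly dominated by Aggressive (it gives Firm A strictly more in every row), so Firm B never plays it.
On the remaining 2×2 (Invest, Hold vs Aggressive, Passive):
Let Firm A play Invest with probability p. Expected payoff against Aggressive: (-8)p + (-4)(1−p) = −4p − 4; against Passive: 6p + (-9)(1−p) = 15p − 9.
Setting these equal: −4p − 4 = 15p − 9 ⇒ −19p = -5 ⇒ p = 5/19, and the value is (-4)·(5/19) − 4 = -96/19.
For Firm B: with q = P(Aggressive), equating Invest's and Hold's payoffs gives −14q + 6 = 5q − 9 ⇒ q = 15/19.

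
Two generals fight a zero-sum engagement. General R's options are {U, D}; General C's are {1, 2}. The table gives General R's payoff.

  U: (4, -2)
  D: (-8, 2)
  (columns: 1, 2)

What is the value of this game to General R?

Row minima: U → -2, D → -8; maximin = -2.
Column maxima: 1 → 4, 2 → 2; minimax = 2.
-2 ≠ 2, so there is no saddle point; optimal play is mixed.
Let General R play U with probability p. Expected payoff against 1: 4p + (-8)(1−p) = 12p − 8; against 2: (-2)p + 2(1−p) = −4p + 2.
Setting these equal: 12p − 8 = −4p + 2 ⇒ 16p = 10 ⇒ p = 5/8, and the value is (12)·(5/8) − 8 = -1/2.
For General C: with q = P(1), equating U's and D's payoffs gives 6q − 2 = −10q + 2 ⇒ q = 1/4.

-1/2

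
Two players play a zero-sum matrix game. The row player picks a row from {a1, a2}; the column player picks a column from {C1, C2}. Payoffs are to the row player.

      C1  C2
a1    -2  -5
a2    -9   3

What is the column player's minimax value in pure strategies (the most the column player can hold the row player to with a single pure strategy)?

-2

Column maxima: C1 → -2, C2 → 3.
The smallest of these is -2.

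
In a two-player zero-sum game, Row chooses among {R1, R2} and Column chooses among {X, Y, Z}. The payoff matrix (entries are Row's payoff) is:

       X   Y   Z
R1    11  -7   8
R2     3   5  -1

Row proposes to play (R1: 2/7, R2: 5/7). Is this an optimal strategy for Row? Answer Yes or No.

Against X this mix gives (2/7)·11 + (5/7)·3 = 37/7.
Against Y this mix gives (2/7)·(-7) + (5/7)·5 = 11/7.
Against Z this mix gives (2/7)·8 + (5/7)·(-1) = 11/7.
All of Column's active replies (Y, Z) yield 11/7, and no column does worse for Row. The mix makes Column indifferent and guarantees 11/7, so it is optimal.

Yes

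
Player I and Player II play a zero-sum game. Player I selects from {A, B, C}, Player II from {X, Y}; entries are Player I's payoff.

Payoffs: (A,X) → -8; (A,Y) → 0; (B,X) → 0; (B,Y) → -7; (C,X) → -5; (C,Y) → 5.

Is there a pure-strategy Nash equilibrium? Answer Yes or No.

Row minima: A → -8, B → -7, C → -5; maximin = -5.
Column maxima: X → 0, Y → 5; minimax = 0.
-5 ≠ 0, so no pure-strategy equilibrium exists.

No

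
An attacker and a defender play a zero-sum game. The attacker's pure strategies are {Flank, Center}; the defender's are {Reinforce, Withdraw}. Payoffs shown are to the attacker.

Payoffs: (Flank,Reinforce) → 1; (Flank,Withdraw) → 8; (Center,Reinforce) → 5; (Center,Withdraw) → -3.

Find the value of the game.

Row minima: Flank → 1, Center → -3; maximin = 1.
Column maxima: Reinforce → 5, Withdraw → 8; minimax = 5.
1 ≠ 5, so there is no saddle point; optimal play is mixed.
Let the attacker play Flank with probability p. Expected payoff against Reinforce: 1p + 5(1−p) = −4p + 5; against Withdraw: 8p + (-3)(1−p) = 11p − 3.
Setting these equal: −4p + 5 = 11p − 3 ⇒ −15p = -8 ⇒ p = 8/15, and the value is (-4)·(8/15) + 5 = 43/15.
For the defender: with q = P(Reinforce), equating Flank's and Center's payoffs gives −7q + 8 = 8q − 3 ⇒ q = 11/15.

43/15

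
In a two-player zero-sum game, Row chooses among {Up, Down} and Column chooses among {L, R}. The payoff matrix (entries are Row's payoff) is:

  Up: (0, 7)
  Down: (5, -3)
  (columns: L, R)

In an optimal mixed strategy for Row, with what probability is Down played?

7/15

Row minima: Up → 0, Down → -3; maximin = 0.
Column maxima: L → 5, R → 7; minimax = 5.
0 ≠ 5, so there is no saddle point; optimal play is mixed.
Let Row play Up with probability p. Expected payoff against L: 0p + 5(1−p) = −5p + 5; against R: 7p + (-3)(1−p) = 10p − 3.
Setting these equal: −5p + 5 = 10p − 3 ⇒ −15p = -8 ⇒ p = 8/15, and the value is (-5)·(8/15) + 5 = 7/3.
For Column: with q = P(L), equating Up's and Down's payoffs gives −7q + 7 = 8q − 3 ⇒ q = 2/3.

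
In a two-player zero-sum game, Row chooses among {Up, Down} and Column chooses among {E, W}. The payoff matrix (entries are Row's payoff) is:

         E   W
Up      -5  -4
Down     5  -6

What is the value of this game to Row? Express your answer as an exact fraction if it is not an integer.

-25/6

Row minima: Up → -5, Down → -6; maximin = -5.
Column maxima: E → 5, W → -4; minimax = -4.
-5 ≠ -4, so there is no saddle point; optimal play is mixed.
Let Row play Up with probability p. Expected payoff against E: (-5)p + 5(1−p) = −10p + 5; against W: (-4)p + (-6)(1−p) = 2p − 6.
Setting these equal: −10p + 5 = 2p − 6 ⇒ −12p = -11 ⇒ p = 11/12, and the value is (-10)·(11/12) + 5 = -25/6.
For Column: with q = P(E), equating Up's and Down's payoffs gives −q − 4 = 11q − 6 ⇒ q = 1/6.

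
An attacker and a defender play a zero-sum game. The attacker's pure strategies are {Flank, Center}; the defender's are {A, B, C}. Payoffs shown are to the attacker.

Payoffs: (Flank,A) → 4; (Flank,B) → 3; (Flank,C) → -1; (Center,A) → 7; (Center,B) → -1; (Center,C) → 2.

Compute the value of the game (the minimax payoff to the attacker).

5/7

Row minima: Flank → -1, Center → -1; maximin = -1.
Column maxima: A → 7, B → 3, C → 2; minimax = 2.
-1 ≠ 2, so there is no saddle point; optimal play is mixed.
A is strictly dominated by B (it gives the attacker strictly more in every row), so the defender never plays it.
On the remaining 2×2 (Flank, Center vs B, C):
Let the attacker play Flank with probability p. Expected payoff against B: 3p + (-1)(1−p) = 4p − 1; against C: (-1)p + 2(1−p) = −3p + 2.
Setting these equal: 4p − 1 = −3p + 2 ⇒ 7p = 3 ⇒ p = 3/7, and the value is (4)·(3/7) − 1 = 5/7.
For the defender: with q = P(B), equating Flank's and Center's payoffs gives 4q − 1 = −3q + 2 ⇒ q = 3/7.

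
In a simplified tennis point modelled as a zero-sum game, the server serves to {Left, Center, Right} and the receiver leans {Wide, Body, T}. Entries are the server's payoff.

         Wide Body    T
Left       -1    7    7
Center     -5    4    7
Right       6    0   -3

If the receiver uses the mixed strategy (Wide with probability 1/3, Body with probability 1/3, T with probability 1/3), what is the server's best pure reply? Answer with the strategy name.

Expected payoff of Left: (1/3)·(-1) + (1/3)·7 + (1/3)·7 = 13/3.
Expected payoff of Center: (1/3)·(-5) + (1/3)·4 + (1/3)·7 = 2.
Expected payoff of Right: (1/3)·6 + (1/3)·0 + (1/3)·(-3) = 1.
The largest is 13/3, so the server's best response is Left.

Left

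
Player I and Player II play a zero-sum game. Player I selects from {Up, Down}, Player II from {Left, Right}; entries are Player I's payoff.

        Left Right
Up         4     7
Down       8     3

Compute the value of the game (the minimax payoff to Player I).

Row minima: Up → 4, Down → 3; maximin = 4.
Column maxima: Left → 8, Right → 7; minimax = 7.
4 ≠ 7, so there is no saddle point; optimal play is mixed.
Let Player I play Up with probability p. Expected payoff against Left: 4p + 8(1−p) = −4p + 8; against Right: 7p + 3(1−p) = 4p + 3.
Setting these equal: −4p + 8 = 4p + 3 ⇒ −8p = -5 ⇒ p = 5/8, and the value is (-4)·(5/8) + 8 = 11/2.
For Player II: with q = P(Left), equating Up's and Down's payoffs gives −3q + 7 = 5q + 3 ⇒ q = 1/2.

11/2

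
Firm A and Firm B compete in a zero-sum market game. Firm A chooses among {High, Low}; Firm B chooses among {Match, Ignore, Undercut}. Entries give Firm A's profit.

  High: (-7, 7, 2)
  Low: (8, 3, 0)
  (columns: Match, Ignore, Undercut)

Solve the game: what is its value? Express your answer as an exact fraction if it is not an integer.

16/17

Row minima: High → -7, Low → 0; maximin = 0.
Column maxima: Match → 8, Ignore → 7, Undercut → 2; minimax = 2.
0 ≠ 2, so there is no saddle point; optimal play is mixed.
Ignore is strictly dominated by Undercut (it gives Firm A strictly more in every row), so Firm B never plays it.
On the remaining 2×2 (High, Low vs Match, Undercut):
Let Firm A play High with probability p. Expected payoff against Match: (-7)p + 8(1−p) = −15p + 8; against Undercut: 2p + 0(1−p) = 2p.
Setting these equal: −15p + 8 = 2p ⇒ −17p = -8 ⇒ p = 8/17, and the value is (-15)·(8/17) + 8 = 16/17.
For Firm B: with q = P(Match), equating High's and Low's payoffs gives −9q + 2 = 8q ⇒ q = 2/17.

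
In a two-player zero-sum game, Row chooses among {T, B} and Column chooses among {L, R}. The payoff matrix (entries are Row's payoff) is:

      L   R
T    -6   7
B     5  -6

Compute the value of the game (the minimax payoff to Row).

Row minima: T → -6, B → -6; maximin = -6.
Column maxima: L → 5, R → 7; minimax = 5.
-6 ≠ 5, so there is no saddle point; optimal play is mixed.
Let Row play T with probability p. Expected payoff against L: (-6)p + 5(1−p) = −11p + 5; against R: 7p + (-6)(1−p) = 13p − 6.
Setting these equal: −11p + 5 = 13p − 6 ⇒ −24p = -11 ⇒ p = 11/24, and the value is (-11)·(11/24) + 5 = -1/24.
For Column: with q = P(L), equating T's and B's payoffs gives −13q + 7 = 11q − 6 ⇒ q = 13/24.

-1/24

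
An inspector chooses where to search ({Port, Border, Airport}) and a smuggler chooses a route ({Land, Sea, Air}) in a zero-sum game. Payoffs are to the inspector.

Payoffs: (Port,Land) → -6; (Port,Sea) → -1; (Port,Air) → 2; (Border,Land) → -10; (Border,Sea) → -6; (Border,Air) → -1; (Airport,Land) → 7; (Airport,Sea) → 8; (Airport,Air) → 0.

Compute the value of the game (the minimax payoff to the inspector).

Row minima: Port → -6, Border → -10, Airport → 0; maximin = 0.
Column maxima: Land → 7, Sea → 8, Air → 2; minimax = 2.
0 ≠ 2, so there is no saddle point; optimal play is mixed.
Border is strictly dominated by Port, so the inspector never plays it.
Sea is strictly dominated by Land (it gives the inspector strictly more in every row), so the smuggler never plays it.
On the remaining 2×2 (Port, Airport vs Land, Air):
Let the inspector play Port with probability p. Expected payoff against Land: (-6)p + 7(1−p) = −13p + 7; against Air: 2p + 0(1−p) = 2p.
Setting these equal: −13p + 7 = 2p ⇒ −15p = -7 ⇒ p = 7/15, and the value is (-13)·(7/15) + 7 = 14/15.
For the smuggler: with q = P(Land), equating Port's and Airport's payoffs gives −8q + 2 = 7q ⇒ q = 2/15.

14/15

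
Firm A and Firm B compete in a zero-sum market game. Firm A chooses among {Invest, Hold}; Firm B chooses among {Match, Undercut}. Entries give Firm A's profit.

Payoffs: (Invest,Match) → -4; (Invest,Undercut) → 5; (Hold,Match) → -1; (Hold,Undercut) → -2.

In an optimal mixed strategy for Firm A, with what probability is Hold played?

9/10

Row minima: Invest → -4, Hold → -2; maximin = -2.
Column maxima: Match → -1, Undercut → 5; minimax = -1.
-2 ≠ -1, so there is no saddle point; optimal play is mixed.
Let Firm A play Invest with probability p. Expected payoff against Match: (-4)p + (-1)(1−p) = −3p − 1; against Undercut: 5p + (-2)(1−p) = 7p − 2.
Setting these equal: −3p − 1 = 7p − 2 ⇒ −10p = -1 ⇒ p = 1/10, and the value is (-3)·(1/10) − 1 = -13/10.
For Firm B: with q = P(Match), equating Invest's and Hold's payoffs gives −9q + 5 = q − 2 ⇒ q = 7/10.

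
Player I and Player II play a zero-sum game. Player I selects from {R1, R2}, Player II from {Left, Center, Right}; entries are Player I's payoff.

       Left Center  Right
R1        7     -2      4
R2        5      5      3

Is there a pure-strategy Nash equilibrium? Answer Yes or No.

No

Row minima: R1 → -2, R2 → 3; maximin = 3.
Column maxima: Left → 7, Center → 5, Right → 4; minimax = 4.
3 ≠ 4, so no pure-strategy equilibrium exists.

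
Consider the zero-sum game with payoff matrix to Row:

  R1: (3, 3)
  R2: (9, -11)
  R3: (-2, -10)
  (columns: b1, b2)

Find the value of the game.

3

Row minima: R1 → 3, R2 → -11, R3 → -10; maximin = 3.
Column maxima: b1 → 9, b2 → 3; minimax = 3.
Since maximin = minimax = 3, there is a saddle point and the value is 3.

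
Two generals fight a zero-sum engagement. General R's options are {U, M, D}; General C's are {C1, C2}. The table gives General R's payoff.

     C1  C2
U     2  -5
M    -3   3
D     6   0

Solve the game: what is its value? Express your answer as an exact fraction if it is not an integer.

Row minima: U → -5, M → -3, D → 0; maximin = 0.
Column maxima: C1 → 6, C2 → 3; minimax = 3.
0 ≠ 3, so there is no saddle point; optimal play is mixed.
U is strictly dominated by D, so General R never plays it.
On the remaining 2×2 (M, D vs C1, C2):
Let General R play M with probability p. Expected payoff against C1: (-3)p + 6(1−p) = −9p + 6; against C2: 3p + 0(1−p) = 3p.
Setting these equal: −9p + 6 = 3p ⇒ −12p = -6 ⇒ p = 1/2, and the value is (-9)·(1/2) + 6 = 3/2.
For General C: with q = P(C1), equating M's and D's payoffs gives −6q + 3 = 6q ⇒ q = 1/4.

3/2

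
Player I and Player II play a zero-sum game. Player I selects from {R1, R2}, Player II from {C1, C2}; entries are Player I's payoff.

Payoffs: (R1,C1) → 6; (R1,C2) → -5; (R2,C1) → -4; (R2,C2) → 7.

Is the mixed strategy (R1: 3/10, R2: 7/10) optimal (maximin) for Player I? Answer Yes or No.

Against C1 this mix gives (3/10)·6 + (7/10)·(-4) = -1.
Against C2 this mix gives (3/10)·(-5) + (7/10)·7 = 17/5.
Player II will play C1, holding Player I to -1. Shifting weight toward the row that does better against C1 would raise this floor (the equalizing mix achieves 1 against both C1 and C2), so the proposed strategy is not optimal.

No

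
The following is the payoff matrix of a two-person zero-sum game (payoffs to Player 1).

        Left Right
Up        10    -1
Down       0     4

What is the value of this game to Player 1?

Row minima: Up → -1, Down → 0; maximin = 0.
Column maxima: Left → 10, Right → 4; minimax = 4.
0 ≠ 4, so there is no saddle point; optimal play is mixed.
Let Player 1 play Up with probability p. Expected payoff against Left: 10p + 0(1−p) = 10p; against Right: (-1)p + 4(1−p) = −5p + 4.
Setting these equal: 10p = −5p + 4 ⇒ 15p = 4 ⇒ p = 4/15, and the value is (10)·(4/15) = 8/3.
For Player 2: with q = P(Left), equating Up's and Down's payoffs gives 11q − 1 = −4q + 4 ⇒ q = 1/3.

8/3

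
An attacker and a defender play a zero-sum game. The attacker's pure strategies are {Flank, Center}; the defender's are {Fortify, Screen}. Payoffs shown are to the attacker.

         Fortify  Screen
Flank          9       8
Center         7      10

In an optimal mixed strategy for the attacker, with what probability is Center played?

1/4

Row minima: Flank → 8, Center → 7; maximin = 8.
Column maxima: Fortify → 9, Screen → 10; minimax = 9.
8 ≠ 9, so there is no saddle point; optimal play is mixed.
Let the attacker play Flank with probability p. Expected payoff against Fortify: 9p + 7(1−p) = 2p + 7; against Screen: 8p + 10(1−p) = −2p + 10.
Setting these equal: 2p + 7 = −2p + 10 ⇒ 4p = 3 ⇒ p = 3/4, and the value is (2)·(3/4) + 7 = 17/2.
For the defender: with q = P(Fortify), equating Flank's and Center's payoffs gives q + 8 = −3q + 10 ⇒ q = 1/2.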